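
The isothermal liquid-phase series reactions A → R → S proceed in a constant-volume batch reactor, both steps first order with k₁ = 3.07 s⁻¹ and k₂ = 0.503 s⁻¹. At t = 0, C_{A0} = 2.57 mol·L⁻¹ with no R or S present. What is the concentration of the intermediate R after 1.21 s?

1.60 mol·L⁻¹

For first-order series with pure A initially, C_R(t) = k₁C_{A0}/(k₂−k₁)·(e^(−k₁t) − e^(−k₂t)).
e^(−k₁t) = e^(−3.07×1.21) = e^(−3.715) = 0.02436; e^(−k₂t) = e^(−0.6086) = 0.5441.
C_R = 3.07×2.57/(0.503−3.07) × (0.02436−0.5441) = (-3.074)×(-0.5197) = 1.597 mol·L⁻¹.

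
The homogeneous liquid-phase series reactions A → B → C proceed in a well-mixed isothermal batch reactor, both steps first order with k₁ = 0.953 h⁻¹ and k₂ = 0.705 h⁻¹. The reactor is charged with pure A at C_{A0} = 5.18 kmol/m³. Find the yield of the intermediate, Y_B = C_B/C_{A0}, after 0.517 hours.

0.321

The intermediate concentration in a first-order A→B→C sequence is C_B = k₁C_{A0}(e^(−k₁t) − e^(−k₂t))/(k₂−k₁).
e^(−k₁t) = e^(−0.953×0.517) = e^(−0.4927) = 0.6110; e^(−k₂t) = e^(−0.3645) = 0.6946.
C_B = 0.953×5.18/(0.705−0.953) × (0.6110−0.6946) = (-19.91)×(-0.08358) = 1.664 kmol/m³.
Y_B = C_B/C_{A0} = 1.664/5.18 = 0.321.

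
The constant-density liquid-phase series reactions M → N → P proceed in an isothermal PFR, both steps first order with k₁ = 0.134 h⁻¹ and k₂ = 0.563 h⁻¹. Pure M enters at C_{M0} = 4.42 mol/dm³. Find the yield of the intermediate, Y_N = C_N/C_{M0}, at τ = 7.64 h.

The intermediate concentration in a first-order A→B→C sequence is C_N = k₁C_{M0}(e^(−k₁τ) − e^(−k₂τ))/(k₂−k₁).
e^(−k₁τ) = e^(−0.134×7.64) = e^(−1.024) = 0.3592; e^(−k₂τ) = e^(−4.301) = 0.01355.
C_N = 0.134×4.42/(0.563−0.134) × (0.3592−0.01355) = 1.381×0.3457 = 0.4773 mol/dm³.
Y_N = C_N/C_{M0} = 0.4773/4.42 = 0.108.

0.108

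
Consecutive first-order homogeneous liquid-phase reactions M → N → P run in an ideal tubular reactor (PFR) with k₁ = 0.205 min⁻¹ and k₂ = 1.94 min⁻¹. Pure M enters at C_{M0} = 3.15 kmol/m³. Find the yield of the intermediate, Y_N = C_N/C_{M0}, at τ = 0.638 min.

Solving the coupled first-order balances gives C_N(τ) = [k₁/(k₂−k₁)]·C_{M0}·(e^(−k₁τ) − e^(−k₂τ)).
e^(−k₁τ) = e^(−0.205×0.638) = e^(−0.1308) = 0.8774; e^(−k₂τ) = e^(−1.238) = 0.2900.
C_N = 0.205×3.15/(1.94−0.205) × (0.8774−0.2900) = 0.3722×0.5874 = 0.2186 kmol/m³.
Y_N = C_N/C_{M0} = 0.2186/3.15 = 0.0694.

0.0694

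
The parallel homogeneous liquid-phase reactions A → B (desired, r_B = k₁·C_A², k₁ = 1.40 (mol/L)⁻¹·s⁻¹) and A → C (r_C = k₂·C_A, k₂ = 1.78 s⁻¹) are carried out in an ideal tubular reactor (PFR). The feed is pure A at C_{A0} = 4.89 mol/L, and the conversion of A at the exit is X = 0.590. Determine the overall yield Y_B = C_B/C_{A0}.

0.426

C_A = C_{A0}(1−X) = 2.005 mol/L.
Along a PFR/batch, dC_C/dC_A = −r_C/(r_B+r_C) = −k₂/(k₂+k₁·C_A).
Integrating from C_{A0} to C_A: C_C = (1.78/1.40)·ln[(1.78+1.40·4.89)/(1.78+1.40·2.00)] = 1.271·ln(8.626/4.587) = 0.8030 mol/L.
Then C_B = (C_{A0}−C_A) − C_C = 2.885 − 0.8030 = 2.082 mol/L.
Y_B = C_B/C_{A0} = 2.082/4.89 = 0.426.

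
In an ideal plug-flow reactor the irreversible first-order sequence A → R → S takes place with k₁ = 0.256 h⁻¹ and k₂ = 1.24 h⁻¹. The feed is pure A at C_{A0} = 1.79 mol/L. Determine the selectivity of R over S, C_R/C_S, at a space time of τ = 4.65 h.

0.127

The intermediate concentration in a first-order A→B→C sequence is C_R = k₁C_{A0}(e^(−k₁τ) − e^(−k₂τ))/(k₂−k₁).
e^(−k₁τ) = e^(−0.256×4.65) = e^(−1.190) = 0.3041; e^(−k₂τ) = e^(−5.766) = 0.003132.
C_R = 0.256×1.79/(1.24−0.256) × (0.3041−0.003132) = 0.4657×0.3010 = 0.1402 mol/L.
C_A = C_{A0}e^(−k₁τ) = 0.5443 mol/L, so C_S = C_{A0}−C_A−C_R = 1.106 mol/L; C_R/C_S = 0.127.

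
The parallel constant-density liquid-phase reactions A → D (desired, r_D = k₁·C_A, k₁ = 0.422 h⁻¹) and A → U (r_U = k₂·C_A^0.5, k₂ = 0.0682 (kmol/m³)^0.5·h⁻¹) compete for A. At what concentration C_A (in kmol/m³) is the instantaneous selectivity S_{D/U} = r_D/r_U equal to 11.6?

3.51 kmol/m³

S_{D/U} = (k₁/k₂)·C_A^0.5 ⇒ C_A = (S·k₂/k₁)^(2).
= (11.6×0.0682/0.422)^(2) = (1.875)^(2) = 3.51 kmol/m³.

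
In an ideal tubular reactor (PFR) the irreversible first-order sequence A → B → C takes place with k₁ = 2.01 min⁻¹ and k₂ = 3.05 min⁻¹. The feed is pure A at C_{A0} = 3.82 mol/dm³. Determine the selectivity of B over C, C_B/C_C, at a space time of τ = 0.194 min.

2.85

The intermediate concentration in a first-order A→B→C sequence is C_B = k₁C_{A0}(e^(−k₁τ) − e^(−k₂τ))/(k₂−k₁).
e^(−k₁τ) = e^(−2.01×0.194) = e^(−0.3899) = 0.6771; e^(−k₂τ) = e^(−0.5917) = 0.5534.
C_B = 2.01×3.82/(3.05−2.01) × (0.6771−0.5534) = 7.383×0.1237 = 0.9133 mol/dm³.
C_A = C_{A0}e^(−k₁τ) = 2.587 mol/dm³, so C_C = C_{A0}−C_A−C_B = 0.3201 mol/dm³; C_B/C_C = 2.85.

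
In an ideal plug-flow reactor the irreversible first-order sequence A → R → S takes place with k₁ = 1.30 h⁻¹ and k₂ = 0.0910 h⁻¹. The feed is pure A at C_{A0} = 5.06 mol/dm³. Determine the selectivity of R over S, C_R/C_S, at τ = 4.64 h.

2.38

The intermediate concentration in a first-order A→B→C sequence is C_R = k₁C_{A0}(e^(−k₁τ) − e^(−k₂τ))/(k₂−k₁).
e^(−k₁τ) = e^(−1.30×4.64) = e^(−6.032) = 0.002401; e^(−k₂τ) = e^(−0.4222) = 0.6556.
C_R = 1.30×5.06/(0.0910−1.30) × (0.002401−0.6556) = (-5.441)×(-0.6532) = 3.554 mol/dm³.
C_A = C_{A0}e^(−k₁τ) = 0.01215 mol/dm³, so C_S = C_{A0}−C_A−C_R = 1.494 mol/dm³; C_R/C_S = 2.38.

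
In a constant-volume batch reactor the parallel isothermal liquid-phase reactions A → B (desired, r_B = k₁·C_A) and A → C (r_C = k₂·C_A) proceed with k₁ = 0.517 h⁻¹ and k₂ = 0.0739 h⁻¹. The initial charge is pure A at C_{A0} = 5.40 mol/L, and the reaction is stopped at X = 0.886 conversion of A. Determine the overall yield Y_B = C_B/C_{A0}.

0.775

C_A = C_{A0}(1−X) = 0.6156 mol/L.
Both paths are first order in A, so the instantaneous fraction to B is constant: dC_B/d(−C_A) = k₁/(k₁+k₂) = 0.8749.
C_B = 0.8749·(C_{A0}−C_A) = 0.8749×4.784 = 4.19 mol/L.
Y_B = C_B/C_{A0} = 4.186/5.40 = 0.775.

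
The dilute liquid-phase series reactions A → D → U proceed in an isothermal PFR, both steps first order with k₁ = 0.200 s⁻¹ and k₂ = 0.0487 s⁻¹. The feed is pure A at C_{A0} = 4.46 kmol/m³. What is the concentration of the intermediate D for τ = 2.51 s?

1.65 kmol/m³

The intermediate concentration in a first-order A→B→C sequence is C_D = k₁C_{A0}(e^(−k₁τ) − e^(−k₂τ))/(k₂−k₁).
e^(−k₁τ) = e^(−0.200×2.51) = e^(−0.5020) = 0.6053; e^(−k₂τ) = e^(−0.1222) = 0.8849.
C_D = 0.200×4.46/(0.0487−0.200) × (0.6053−0.8849) = (-5.896)×(-0.2796) = 1.649 kmol/m³.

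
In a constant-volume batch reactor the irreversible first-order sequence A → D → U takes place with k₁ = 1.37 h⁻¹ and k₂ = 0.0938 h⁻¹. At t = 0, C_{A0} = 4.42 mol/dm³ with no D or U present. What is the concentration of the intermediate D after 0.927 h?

3.02 mol/dm³

Solving the coupled first-order balances gives C_D(t) = [k₁/(k₂−k₁)]·C_{A0}·(e^(−k₁t) − e^(−k₂t)).
e^(−k₁t) = e^(−1.37×0.927) = e^(−1.270) = 0.2808; e^(−k₂t) = e^(−0.08695) = 0.9167.
C_D = 1.37×4.42/(0.0938−1.37) × (0.2808−0.9167) = (-4.745)×(-0.6359) = 3.017 mol/dm³.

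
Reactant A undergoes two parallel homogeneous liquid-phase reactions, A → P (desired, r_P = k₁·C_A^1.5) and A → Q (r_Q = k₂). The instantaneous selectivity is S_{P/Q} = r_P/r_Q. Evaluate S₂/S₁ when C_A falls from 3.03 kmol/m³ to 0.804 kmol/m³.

0.137

S_{P/Q} = (k₁/k₂)·C_A^1.5, so S₂/S₁ = (C_{A,2}/C_{A,1})^1.5.
= (0.804/3.03)^1.5 = (0.2653)^1.5 = 0.137.
Selectivity toward P falls as C_A falls — high-concentration operation is favoured.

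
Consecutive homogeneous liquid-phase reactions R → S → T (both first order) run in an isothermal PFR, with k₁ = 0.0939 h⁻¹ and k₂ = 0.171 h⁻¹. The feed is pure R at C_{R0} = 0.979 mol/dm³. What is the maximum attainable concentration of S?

0.259 mol/dm³

At the optimum, C_{S,max}/C_{R0} = (k₁/k₂)^[k₂/(k₂−k₁)].
= (0.0939/0.171)^(0.171/(0.171−0.0939)) = (0.5491)^(2.218) = 0.2646.
C_{S,max} = 0.2646×0.979 = 0.259 mol/dm³.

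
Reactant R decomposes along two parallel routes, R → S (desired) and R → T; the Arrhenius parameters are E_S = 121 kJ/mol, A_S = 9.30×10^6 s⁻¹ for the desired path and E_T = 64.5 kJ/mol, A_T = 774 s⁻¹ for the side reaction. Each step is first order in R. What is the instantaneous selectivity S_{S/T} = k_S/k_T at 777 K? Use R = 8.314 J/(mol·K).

1.91

k_S/k_T = (A_S/A_T)·exp[−(E_S−E_T)/(RT)] = (A_S/A_T)·exp[(E_T−E_S)/(RT)].
(E_T−E_S)/(RT) = (64.5−121)×10³/(8.314×777) = -56500/6460 = -8.746.
k_S/k_T = (9.30×10^6/774)·exp(-8.746) = 12016 × 1.591×10^-4 = 1.91.
Since E_S > E_T, raising the temperature improves selectivity toward S.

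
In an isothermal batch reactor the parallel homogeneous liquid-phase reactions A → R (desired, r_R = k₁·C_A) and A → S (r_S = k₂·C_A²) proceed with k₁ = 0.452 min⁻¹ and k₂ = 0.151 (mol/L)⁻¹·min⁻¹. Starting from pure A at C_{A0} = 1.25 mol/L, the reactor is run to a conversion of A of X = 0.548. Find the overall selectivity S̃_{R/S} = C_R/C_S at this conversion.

3.34

C_A = C_{A0}(1−X) = 0.5650 mol/L.
Along a PFR/batch, dC_R/dC_A = −r_R/(r_R+r_S) = −k₁/(k₁+k₂·C_A).
Integrating from C_{A0} to C_A: C_R = (0.452/0.151)·ln[(0.452+0.151·1.25)/(0.452+0.151·0.565)] = 2.993·ln(0.6408/0.5373) = 0.5270 mol/L.
C_S = (C_{A0}−C_A)−C_R = 0.1580 mol/L; S̃_{R/S} = 0.5270/0.1580 = 3.34.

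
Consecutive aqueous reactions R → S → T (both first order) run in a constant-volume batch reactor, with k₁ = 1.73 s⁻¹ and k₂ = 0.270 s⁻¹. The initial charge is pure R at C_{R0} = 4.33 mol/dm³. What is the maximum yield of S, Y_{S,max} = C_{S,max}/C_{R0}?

0.709

At the optimum, C_{S,max}/C_{R0} = (k₁/k₂)^[k₂/(k₂−k₁)].
= (1.73/0.270)^(0.270/(0.270−1.73)) = (6.407)^(-0.1849) = 0.7093.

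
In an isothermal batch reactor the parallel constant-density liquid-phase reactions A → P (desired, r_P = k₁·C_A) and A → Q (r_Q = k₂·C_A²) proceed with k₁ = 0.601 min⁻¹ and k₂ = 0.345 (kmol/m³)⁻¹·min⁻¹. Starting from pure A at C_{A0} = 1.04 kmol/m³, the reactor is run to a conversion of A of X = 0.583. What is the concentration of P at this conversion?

0.428 kmol/m³

C_A = C_{A0}(1−X) = 0.4337 kmol/m³.
Along a PFR/batch, dC_P/dC_A = −r_P/(r_P+r_Q) = −k₁/(k₁+k₂·C_A).
Integrating from C_{A0} to C_A: C_P = (0.601/0.345)·ln[(0.601+0.345·1.04)/(0.601+0.345·0.434)] = 1.742·ln(0.9598/0.7506) = 0.4282 kmol/m³.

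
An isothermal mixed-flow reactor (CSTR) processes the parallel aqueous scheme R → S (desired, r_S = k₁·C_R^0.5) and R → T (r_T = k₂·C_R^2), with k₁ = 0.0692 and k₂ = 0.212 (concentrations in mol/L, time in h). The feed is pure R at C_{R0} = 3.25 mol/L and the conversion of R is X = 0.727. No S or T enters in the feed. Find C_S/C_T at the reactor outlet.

Exit C_R = C_{R0}(1−X) = 3.25×0.273 = 0.8873 mol/L.
Rates in a CSTR are evaluated at the outlet concentration: r_S = 0.0692×0.8873^0.5 = 0.06518, r_T = 0.212×0.8873^2 = 0.1669.
Overall selectivity = C_S/C_T = r_Sτ/(r_Tτ) = r_S/r_T = 0.391.

0.391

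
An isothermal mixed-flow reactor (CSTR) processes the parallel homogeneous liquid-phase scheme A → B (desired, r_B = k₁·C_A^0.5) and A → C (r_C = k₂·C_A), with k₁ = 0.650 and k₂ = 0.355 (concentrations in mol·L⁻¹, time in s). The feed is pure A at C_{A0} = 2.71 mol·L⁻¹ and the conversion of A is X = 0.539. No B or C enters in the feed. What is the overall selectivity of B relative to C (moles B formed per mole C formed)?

1.64

Exit C_A = C_{A0}(1−X) = 2.71×0.461 = 1.249 mol·L⁻¹.
A CSTR operates uniformly at the exit composition, giving r_B = 0.7265 and r_C = 0.4435 (each k·C_A^n at C_A = 1.249).
Overall selectivity = C_B/C_C = r_Bτ/(r_Cτ) = r_B/r_C = 1.64.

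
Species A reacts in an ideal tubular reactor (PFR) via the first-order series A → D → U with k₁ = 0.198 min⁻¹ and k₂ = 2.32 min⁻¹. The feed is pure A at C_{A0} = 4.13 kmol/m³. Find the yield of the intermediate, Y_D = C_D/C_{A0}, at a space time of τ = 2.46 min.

Solving the coupled first-order balances gives C_D(τ) = [k₁/(k₂−k₁)]·C_{A0}·(e^(−k₁τ) − e^(−k₂τ)).
e^(−k₁τ) = e^(−0.198×2.46) = e^(−0.4871) = 0.6144; e^(−k₂τ) = e^(−5.707) = 0.003322.
C_D = 0.198×4.13/(2.32−0.198) × (0.6144−0.003322) = 0.3854×0.6111 = 0.2355 kmol/m³.
Y_D = C_D/C_{A0} = 0.2355/4.13 = 0.0570.

0.0570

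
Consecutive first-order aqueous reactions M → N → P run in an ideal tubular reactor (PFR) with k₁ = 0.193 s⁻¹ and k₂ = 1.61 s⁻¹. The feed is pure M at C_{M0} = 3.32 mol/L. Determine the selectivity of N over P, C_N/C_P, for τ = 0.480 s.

The intermediate concentration in a first-order A→B→C sequence is C_N = k₁C_{M0}(e^(−k₁τ) − e^(−k₂τ))/(k₂−k₁).
e^(−k₁τ) = e^(−0.193×0.480) = e^(−0.09264) = 0.9115; e^(−k₂τ) = e^(−0.7728) = 0.4617.
C_N = 0.193×3.32/(1.61−0.193) × (0.9115−0.4617) = 0.4522×0.4498 = 0.2034 mol/L.
C_M = C_{M0}e^(−k₁τ) = 3.026 mol/L, so C_P = C_{M0}−C_M−C_N = 0.09035 mol/L; C_N/C_P = 2.25.

2.25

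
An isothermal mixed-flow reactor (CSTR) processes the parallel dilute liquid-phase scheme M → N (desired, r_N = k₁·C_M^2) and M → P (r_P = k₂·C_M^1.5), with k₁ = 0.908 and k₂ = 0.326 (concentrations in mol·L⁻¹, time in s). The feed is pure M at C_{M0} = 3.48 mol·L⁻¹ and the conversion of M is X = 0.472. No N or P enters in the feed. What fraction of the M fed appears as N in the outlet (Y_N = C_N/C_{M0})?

Exit C_M = C_{M0}(1−X) = 3.48×0.528 = 1.837 mol·L⁻¹.
A CSTR operates uniformly at the exit composition, giving r_N = 3.066 and r_P = 0.8120 (each k·C_M^n at C_M = 1.837).
Fraction of consumed M going to N: r_N/(r_N+r_P) = 0.7906.
C_N = 0.7906·C_{M0}·X = 0.7906×3.48×0.472 = 1.30 mol·L⁻¹; Y_N = C_N/C_{M0} = 0.373.

0.373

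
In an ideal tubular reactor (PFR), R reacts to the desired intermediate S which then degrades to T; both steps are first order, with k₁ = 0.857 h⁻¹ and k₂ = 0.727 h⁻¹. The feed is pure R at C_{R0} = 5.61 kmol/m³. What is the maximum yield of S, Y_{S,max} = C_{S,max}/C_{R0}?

0.399

For a first-order series the maximum intermediate yield is C_{S,max}/C_{R0} = (k₁/k₂)^[k₂/(k₂−k₁)].
= (0.857/0.727)^(0.727/(0.727−0.857)) = (1.179)^(-5.592) = 0.3985.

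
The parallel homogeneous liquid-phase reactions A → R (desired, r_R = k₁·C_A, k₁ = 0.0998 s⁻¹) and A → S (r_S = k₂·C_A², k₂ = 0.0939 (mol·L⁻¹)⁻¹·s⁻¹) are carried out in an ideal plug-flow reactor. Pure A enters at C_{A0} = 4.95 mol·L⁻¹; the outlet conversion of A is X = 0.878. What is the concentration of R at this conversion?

C_A = C_{A0}(1−X) = 0.6039 mol·L⁻¹.
Along a PFR/batch, dC_R/dC_A = −r_R/(r_R+r_S) = −k₁/(k₁+k₂·C_A).
Integrating from C_{A0} to C_A: C_R = (0.0998/0.0939)·ln[(0.0998+0.0939·4.95)/(0.0998+0.0939·0.604)] = 1.063·ln(0.5646/0.1565) = 1.364 mol·L⁻¹.

1.36 mol·L⁻¹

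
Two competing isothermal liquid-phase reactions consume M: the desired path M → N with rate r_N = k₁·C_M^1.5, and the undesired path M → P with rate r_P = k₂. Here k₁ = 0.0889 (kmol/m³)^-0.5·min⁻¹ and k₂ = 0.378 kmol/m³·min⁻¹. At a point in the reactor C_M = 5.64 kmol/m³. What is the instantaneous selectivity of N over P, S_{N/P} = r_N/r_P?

3.15

S_{N/P} = r_N/r_P = (k₁·C_M^1.5)/(k₂) = (k₁/k₂)·C_M^1.5.
= (0.0889×5.640^1.5) / (0.378) = 1.191/0.3780 = 3.15.
Since the desired path is higher order in M, keeping C_M high (PFR or concentrated feed) favours N.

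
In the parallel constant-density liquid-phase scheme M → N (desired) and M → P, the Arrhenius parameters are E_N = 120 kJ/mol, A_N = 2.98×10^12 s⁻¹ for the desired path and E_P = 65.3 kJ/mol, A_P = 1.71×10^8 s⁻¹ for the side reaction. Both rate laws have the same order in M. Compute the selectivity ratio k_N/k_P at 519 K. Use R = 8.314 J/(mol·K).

Since both paths have the same order in M, the concentration cancels and S_{N/P} = k_N/k_P = (A_N/A_P)·exp[(E_P−E_N)/(RT)].
(E_P−E_N)/(RT) = (65.3−120)×10³/(8.314×519) = -54700/4315 = -12.68.
k_N/k_P = (2.98×10^12/1.71×10^8)·exp(-12.68) = 17427 × 3.123×10^-6 = 0.0544.
Since E_N > E_P, raising the temperature improves selectivity toward N.

0.0544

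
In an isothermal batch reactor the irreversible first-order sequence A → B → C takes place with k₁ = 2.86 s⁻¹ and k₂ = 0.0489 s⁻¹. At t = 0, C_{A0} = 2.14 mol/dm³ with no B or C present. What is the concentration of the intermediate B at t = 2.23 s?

For first-order series with pure A initially, C_B(t) = k₁C_{A0}/(k₂−k₁)·(e^(−k₁t) − e^(−k₂t)).
e^(−k₁t) = e^(−2.86×2.23) = e^(−6.378) = 0.001699; e^(−k₂t) = e^(−0.1090) = 0.8967.
C_B = 2.86×2.14/(0.0489−2.86) × (0.001699−0.8967) = (-2.177)×(-0.8950) = 1.949 mol/dm³.

1.95 mol/dm³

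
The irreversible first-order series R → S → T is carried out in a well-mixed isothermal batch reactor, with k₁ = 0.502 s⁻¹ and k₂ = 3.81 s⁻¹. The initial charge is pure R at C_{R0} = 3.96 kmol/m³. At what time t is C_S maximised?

0.613 s

The intermediate peaks when r₁ = r₂, i.e. k₁e^(−k₁t) = k₂e^(−k₂t), giving t_opt = ln(k₂/k₁)/(k₂−k₁).
= ln(3.81/0.502)/(3.81−0.502) = ln(7.590)/3.308 = 2.027/3.308 = 0.613 s.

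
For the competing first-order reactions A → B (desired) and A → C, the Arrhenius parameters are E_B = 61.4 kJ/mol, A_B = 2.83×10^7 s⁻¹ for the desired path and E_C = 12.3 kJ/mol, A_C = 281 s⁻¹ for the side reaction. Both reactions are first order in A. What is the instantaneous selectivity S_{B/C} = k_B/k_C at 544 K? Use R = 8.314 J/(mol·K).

k_B/k_C = (A_B/A_C)·exp[−(E_B−E_C)/(RT)] = (A_B/A_C)·exp[(E_C−E_B)/(RT)].
(E_C−E_B)/(RT) = (12.3−61.4)×10³/(8.314×544) = -49100/4523 = -10.86.
k_B/k_C = (2.83×10^7/281)·exp(-10.86) = 1.007×10^5 × 1.929×10^-5 = 1.94.
Since E_B > E_C, raising the temperature improves selectivity toward B.

1.94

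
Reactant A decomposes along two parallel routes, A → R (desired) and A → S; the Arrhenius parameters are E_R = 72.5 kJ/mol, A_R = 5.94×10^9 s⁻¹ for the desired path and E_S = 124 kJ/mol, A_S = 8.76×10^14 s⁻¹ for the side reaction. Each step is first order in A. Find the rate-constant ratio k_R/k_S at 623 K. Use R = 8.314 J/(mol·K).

With equal orders, S_{R/S} = k_R/k_S = (A_R/A_S)·exp[(E_S−E_R)/(RT)].
(E_S−E_R)/(RT) = (124−72.5)×10³/(8.314×623) = 51500/5180 = 9.943.
k_R/k_S = (5.94×10^9/8.76×10^14)·exp(9.943) = 6.781×10^-6 × 20802 = 0.141.

0.141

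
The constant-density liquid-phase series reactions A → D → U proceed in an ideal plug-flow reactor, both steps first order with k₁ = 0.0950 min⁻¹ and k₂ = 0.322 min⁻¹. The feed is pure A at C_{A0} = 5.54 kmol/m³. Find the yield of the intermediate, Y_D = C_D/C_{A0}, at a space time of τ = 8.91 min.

0.156

The intermediate concentration in a first-order A→B→C sequence is C_D = k₁C_{A0}(e^(−k₁τ) − e^(−k₂τ))/(k₂−k₁).
e^(−k₁τ) = e^(−0.0950×8.91) = e^(−0.8465) = 0.4289; e^(−k₂τ) = e^(−2.869) = 0.05675.
C_D = 0.0950×5.54/(0.322−0.0950) × (0.4289−0.05675) = 2.319×0.3722 = 0.8629 kmol/m³.
Y_D = C_D/C_{A0} = 0.8629/5.54 = 0.156.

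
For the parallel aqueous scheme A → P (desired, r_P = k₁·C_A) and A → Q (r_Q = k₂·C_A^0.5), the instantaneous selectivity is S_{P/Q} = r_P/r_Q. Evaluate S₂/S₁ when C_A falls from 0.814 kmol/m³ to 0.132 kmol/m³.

S_{P/Q} = (k₁/k₂)·C_A^0.5, so S₂/S₁ = (C_{A,2}/C_{A,1})^0.5.
= (0.132/0.814)^0.5 = (0.1622)^0.5 = 0.403.
Selectivity toward P falls as C_A falls — high-concentration operation is favoured.

0.403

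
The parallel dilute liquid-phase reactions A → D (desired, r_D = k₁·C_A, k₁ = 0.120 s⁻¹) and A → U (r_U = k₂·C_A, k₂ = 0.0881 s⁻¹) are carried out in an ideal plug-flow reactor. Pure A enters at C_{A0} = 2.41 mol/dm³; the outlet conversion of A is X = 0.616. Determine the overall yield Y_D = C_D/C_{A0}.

C_A = C_{A0}(1−X) = 0.9254 mol/dm³.
Both paths are first order in A, so the instantaneous fraction to D is constant: dC_D/d(−C_A) = k₁/(k₁+k₂) = 0.5766.
C_D = 0.5766·(C_{A0}−C_A) = 0.5766×1.485 = 0.856 mol/dm³.
Y_D = C_D/C_{A0} = 0.8561/2.41 = 0.355.

0.355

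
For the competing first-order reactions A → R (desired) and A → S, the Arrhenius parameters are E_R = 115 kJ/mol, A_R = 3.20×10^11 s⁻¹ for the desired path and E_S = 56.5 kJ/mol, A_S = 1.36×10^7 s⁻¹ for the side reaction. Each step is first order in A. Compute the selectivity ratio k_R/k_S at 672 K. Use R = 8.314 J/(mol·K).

0.667

k_R/k_S = (A_R/A_S)·exp[−(E_R−E_S)/(RT)] = (A_R/A_S)·exp[(E_S−E_R)/(RT)].
(E_S−E_R)/(RT) = (56.5−115)×10³/(8.314×672) = -58500/5587 = -10.47.
k_R/k_S = (3.20×10^11/1.36×10^7)·exp(-10.47) = 23529 × 2.835×10^-5 = 0.667.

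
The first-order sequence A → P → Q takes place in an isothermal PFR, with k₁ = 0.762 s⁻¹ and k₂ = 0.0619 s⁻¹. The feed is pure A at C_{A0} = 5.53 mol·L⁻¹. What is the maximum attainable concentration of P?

4.43 mol·L⁻¹

Evaluating C_P at τ_opt = ln(k₂/k₁)/(k₂−k₁) gives C_{P,max}/C_{A0} = (k₁/k₂)^[k₂/(k₂−k₁)].
= (0.762/0.0619)^(0.0619/(0.0619−0.762)) = (12.31)^(-0.08842) = 0.8009.
C_{P,max} = 0.8009×5.53 = 4.43 mol·L⁻¹.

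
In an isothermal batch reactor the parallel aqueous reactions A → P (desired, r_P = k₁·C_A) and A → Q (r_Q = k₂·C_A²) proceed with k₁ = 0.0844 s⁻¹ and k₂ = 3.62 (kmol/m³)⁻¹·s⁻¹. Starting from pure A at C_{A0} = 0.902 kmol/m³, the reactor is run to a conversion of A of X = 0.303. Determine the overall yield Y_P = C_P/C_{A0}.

C_A = C_{A0}(1−X) = 0.6287 kmol/m³.
Along a PFR/batch, dC_P/dC_A = −r_P/(r_P+r_Q) = −k₁/(k₁+k₂·C_A).
Integrating from C_{A0} to C_A: C_P = (0.0844/3.62)·ln[(0.0844+3.62·0.902)/(0.0844+3.62·0.629)] = 0.02331·ln(3.350/2.360) = 0.008162 kmol/m³.
Y_P = C_P/C_{A0} = 0.008162/0.902 = 0.00905.

0.00905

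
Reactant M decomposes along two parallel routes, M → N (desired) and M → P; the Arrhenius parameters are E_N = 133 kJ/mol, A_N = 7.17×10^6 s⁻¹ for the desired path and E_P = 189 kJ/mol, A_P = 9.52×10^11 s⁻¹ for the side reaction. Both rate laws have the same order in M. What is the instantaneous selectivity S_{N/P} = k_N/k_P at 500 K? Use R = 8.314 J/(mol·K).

Since both paths have the same order in M, the concentration cancels and S_{N/P} = k_N/k_P = (A_N/A_P)·exp[(E_P−E_N)/(RT)].
(E_P−E_N)/(RT) = (189−133)×10³/(8.314×500) = 56000/4157 = 13.47.
k_N/k_P = (7.17×10^6/9.52×10^11)·exp(13.47) = 7.532×10^-6 × 7.087×10^5 = 5.34.
Since E_N < E_P, lowering the temperature improves selectivity toward N.

5.34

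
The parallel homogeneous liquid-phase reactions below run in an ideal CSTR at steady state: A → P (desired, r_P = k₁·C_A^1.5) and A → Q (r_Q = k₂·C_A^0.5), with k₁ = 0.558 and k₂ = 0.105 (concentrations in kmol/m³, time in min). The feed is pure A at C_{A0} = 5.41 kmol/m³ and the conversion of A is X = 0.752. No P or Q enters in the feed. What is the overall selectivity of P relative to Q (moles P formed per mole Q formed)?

Exit C_A = C_{A0}(1−X) = 5.41×0.248 = 1.342 kmol/m³.
Rates in a CSTR are evaluated at the outlet concentration: r_P = 0.558×1.342^1.5 = 0.8672, r_Q = 0.105×1.342^0.5 = 0.1216.
Overall selectivity = C_P/C_Q = r_Pτ/(r_Qτ) = r_P/r_Q = 7.13.

7.13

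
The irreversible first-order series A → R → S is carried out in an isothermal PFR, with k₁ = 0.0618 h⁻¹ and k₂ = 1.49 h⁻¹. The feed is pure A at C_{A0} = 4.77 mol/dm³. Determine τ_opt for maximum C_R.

Setting dC_R/dτ = 0 gives τ_opt = ln(k₂/k₁)/(k₂−k₁).
= ln(1.49/0.0618)/(1.49−0.0618) = ln(24.11)/1.428 = 3.183/1.428 = 2.23 h.

2.23 h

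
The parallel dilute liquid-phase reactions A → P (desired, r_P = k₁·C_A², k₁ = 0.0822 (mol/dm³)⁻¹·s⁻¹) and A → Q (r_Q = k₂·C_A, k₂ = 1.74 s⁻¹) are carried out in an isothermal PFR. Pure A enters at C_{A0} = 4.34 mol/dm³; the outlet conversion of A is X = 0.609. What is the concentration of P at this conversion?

0.328 mol/dm³

C_A = C_{A0}(1−X) = 1.697 mol/dm³.
Along a PFR/batch, dC_Q/dC_A = −r_Q/(r_P+r_Q) = −k₂/(k₂+k₁·C_A).
Integrating from C_{A0} to C_A: C_Q = (1.74/0.0822)·ln[(1.74+0.0822·4.34)/(1.74+0.0822·1.70)] = 21.17·ln(2.097/1.879) = 2.316 mol/dm³.
Then C_P = (C_{A0}−C_A) − C_Q = 2.643 − 2.316 = 0.3275 mol/dm³.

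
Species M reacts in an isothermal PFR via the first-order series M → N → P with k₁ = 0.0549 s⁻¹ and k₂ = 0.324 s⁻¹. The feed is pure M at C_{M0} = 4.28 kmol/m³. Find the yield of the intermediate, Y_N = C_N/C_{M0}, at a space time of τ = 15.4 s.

The intermediate concentration in a first-order A→B→C sequence is C_N = k₁C_{M0}(e^(−k₁τ) − e^(−k₂τ))/(k₂−k₁).
e^(−k₁τ) = e^(−0.0549×15.4) = e^(−0.8455) = 0.4294; e^(−k₂τ) = e^(−4.990) = 0.006808.
C_N = 0.0549×4.28/(0.324−0.0549) × (0.4294−0.006808) = 0.8732×0.4226 = 0.3690 kmol/m³.
Y_N = C_N/C_{M0} = 0.3690/4.28 = 0.0862.

0.0862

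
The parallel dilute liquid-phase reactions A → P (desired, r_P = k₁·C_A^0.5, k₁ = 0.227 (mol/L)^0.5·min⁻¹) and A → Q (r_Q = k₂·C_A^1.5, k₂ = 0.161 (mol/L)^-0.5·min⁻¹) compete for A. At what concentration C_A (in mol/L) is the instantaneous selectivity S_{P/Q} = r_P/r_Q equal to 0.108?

S_{P/Q} = (k₁/k₂)·C_A⁻¹ ⇒ C_A = (S·k₂/k₁)^(-1).
= (0.108×0.161/0.227)^(-1) = (0.07660)^(-1) = 13.1 mol/L.

13.1 mol/L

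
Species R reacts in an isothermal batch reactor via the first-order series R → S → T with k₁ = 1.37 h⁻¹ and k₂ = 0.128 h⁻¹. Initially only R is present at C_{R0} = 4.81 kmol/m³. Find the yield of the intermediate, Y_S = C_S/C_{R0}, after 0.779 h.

0.619

The intermediate concentration in a first-order A→B→C sequence is C_S = k₁C_{R0}(e^(−k₁t) − e^(−k₂t))/(k₂−k₁).
e^(−k₁t) = e^(−1.37×0.779) = e^(−1.067) = 0.3440; e^(−k₂t) = e^(−0.09971) = 0.9051.
C_S = 1.37×4.81/(0.128−1.37) × (0.3440−0.9051) = (-5.306)×(-0.5611) = 2.977 kmol/m³.
Y_S = C_S/C_{R0} = 2.977/4.81 = 0.619.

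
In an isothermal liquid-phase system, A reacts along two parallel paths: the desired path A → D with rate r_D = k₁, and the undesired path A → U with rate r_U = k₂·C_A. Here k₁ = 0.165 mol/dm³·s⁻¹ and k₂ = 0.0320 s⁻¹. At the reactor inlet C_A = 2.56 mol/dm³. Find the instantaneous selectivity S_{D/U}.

2.01

S_{D/U} = r_D/r_U = (k₁)/(k₂·C_A) = (k₁/k₂)·C_A⁻¹.
= (0.165) / (0.0320×2.560) = 0.1650/0.08192 = 2.01.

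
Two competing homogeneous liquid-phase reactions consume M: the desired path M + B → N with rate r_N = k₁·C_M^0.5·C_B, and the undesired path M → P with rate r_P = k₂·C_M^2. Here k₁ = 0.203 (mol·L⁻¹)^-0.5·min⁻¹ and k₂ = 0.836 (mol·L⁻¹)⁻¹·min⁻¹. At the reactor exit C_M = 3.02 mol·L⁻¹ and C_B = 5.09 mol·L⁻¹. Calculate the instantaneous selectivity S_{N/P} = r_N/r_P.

0.236

S_{N/P} = r_N/r_P = (k₁·C_M^0.5·C_B)/(k₂·C_M^2) = (k₁/k₂)·C_M^-1.5·C_B.
= (0.203×3.020^0.5×5.090) / (0.836×3.020^2) = 1.796/7.625 = 0.236.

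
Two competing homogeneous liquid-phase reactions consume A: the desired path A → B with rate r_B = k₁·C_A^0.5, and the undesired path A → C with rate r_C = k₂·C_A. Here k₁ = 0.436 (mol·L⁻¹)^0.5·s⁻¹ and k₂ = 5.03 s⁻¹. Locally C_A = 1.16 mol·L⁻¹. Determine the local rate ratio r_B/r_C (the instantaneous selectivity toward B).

0.0805

S_{B/C} = r_B/r_C = (k₁·C_A^0.5)/(k₂·C_A) = (k₁/k₂)·C_A^-0.5.
= (0.436×1.160^0.5) / (5.03×1.160) = 0.4696/5.835 = 0.0805.
The undesired path is higher order in A, so low C_A (CSTR or dilute feed) favours B.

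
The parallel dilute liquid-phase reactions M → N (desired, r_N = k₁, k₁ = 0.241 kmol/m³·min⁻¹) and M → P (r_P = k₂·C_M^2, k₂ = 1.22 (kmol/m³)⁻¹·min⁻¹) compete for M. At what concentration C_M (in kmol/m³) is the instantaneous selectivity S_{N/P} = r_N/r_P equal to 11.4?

0.132 kmol/m³

S_{N/P} = (k₁/k₂)·C_M^-2 ⇒ C_M = (S·k₂/k₁)^(-0.5).
= (11.4×1.22/0.241)^(-0.5) = (57.71)^(-0.5) = 0.132 kmol/m³.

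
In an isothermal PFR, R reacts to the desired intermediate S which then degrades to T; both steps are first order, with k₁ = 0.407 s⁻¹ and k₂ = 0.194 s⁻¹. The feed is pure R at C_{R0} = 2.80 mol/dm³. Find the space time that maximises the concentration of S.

3.48 s

The intermediate peaks when r₁ = r₂, i.e. k₁e^(−k₁τ) = k₂e^(−k₂τ), giving τ_opt = ln(k₂/k₁)/(k₂−k₁).
= ln(0.194/0.407)/(0.194−0.407) = ln(0.4767)/-0.2130 = -0.7410/-0.2130 = 3.48 s.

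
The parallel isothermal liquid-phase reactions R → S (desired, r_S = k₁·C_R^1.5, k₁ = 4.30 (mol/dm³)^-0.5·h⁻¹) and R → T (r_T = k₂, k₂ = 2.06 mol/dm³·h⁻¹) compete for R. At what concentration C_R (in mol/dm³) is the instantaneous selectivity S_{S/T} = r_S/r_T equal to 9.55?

S_{S/T} = (k₁/k₂)·C_R^1.5 ⇒ C_R = (S·k₂/k₁)^(1/1.5).
= (9.55×2.06/4.30)^(0.6667) = (4.575)^(0.6667) = 2.76 mol/dm³.

2.76 mol/dm³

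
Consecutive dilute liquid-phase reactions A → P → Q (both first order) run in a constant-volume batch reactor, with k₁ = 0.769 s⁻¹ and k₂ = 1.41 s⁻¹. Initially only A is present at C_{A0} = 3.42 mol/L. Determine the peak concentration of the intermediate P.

0.901 mol/L

At the optimum, C_{P,max}/C_{A0} = (k₁/k₂)^[k₂/(k₂−k₁)].
= (0.769/1.41)^(1.41/(1.41−0.769)) = (0.5454)^(2.200) = 0.2635.
C_{P,max} = 0.2635×3.42 = 0.901 mol/L.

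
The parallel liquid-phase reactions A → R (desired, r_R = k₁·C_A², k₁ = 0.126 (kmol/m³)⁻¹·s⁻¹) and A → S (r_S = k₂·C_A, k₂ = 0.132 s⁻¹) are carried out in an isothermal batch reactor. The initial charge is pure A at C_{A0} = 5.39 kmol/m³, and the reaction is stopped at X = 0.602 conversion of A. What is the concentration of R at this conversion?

C_A = C_{A0}(1−X) = 2.145 kmol/m³.
Along a PFR/batch, dC_S/dC_A = −r_S/(r_R+r_S) = −k₂/(k₂+k₁·C_A).
Integrating from C_{A0} to C_A: C_S = (0.132/0.126)·ln[(0.132+0.126·5.39)/(0.132+0.126·2.15)] = 1.048·ln(0.8111/0.4023) = 0.7346 kmol/m³.
Then C_R = (C_{A0}−C_A) − C_S = 3.245 − 0.7346 = 2.510 kmol/m³.

2.51 kmol/m³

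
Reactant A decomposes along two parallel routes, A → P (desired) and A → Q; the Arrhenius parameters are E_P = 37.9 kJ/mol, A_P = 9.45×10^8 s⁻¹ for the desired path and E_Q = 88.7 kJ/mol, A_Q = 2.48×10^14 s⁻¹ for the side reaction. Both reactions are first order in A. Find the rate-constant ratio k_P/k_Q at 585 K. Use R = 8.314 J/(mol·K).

0.131

With equal orders, S_{P/Q} = k_P/k_Q = (A_P/A_Q)·exp[(E_Q−E_P)/(RT)].
(E_Q−E_P)/(RT) = (88.7−37.9)×10³/(8.314×585) = 50800/4864 = 10.44.
k_P/k_Q = (9.45×10^8/2.48×10^14)·exp(10.44) = 3.810×10^-6 × 34363 = 0.131.
Since E_P < E_Q, lowering the temperature improves selectivity toward P.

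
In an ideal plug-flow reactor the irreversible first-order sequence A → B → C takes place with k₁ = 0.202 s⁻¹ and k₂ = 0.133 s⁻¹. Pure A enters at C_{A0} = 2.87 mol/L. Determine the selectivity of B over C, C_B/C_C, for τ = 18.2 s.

0.236

For first-order series with pure A initially, C_B(τ) = k₁C_{A0}/(k₂−k₁)·(e^(−k₁τ) − e^(−k₂τ)).
e^(−k₁τ) = e^(−0.202×18.2) = e^(−3.676) = 0.02531; e^(−k₂τ) = e^(−2.421) = 0.08887.
C_B = 0.202×2.87/(0.133−0.202) × (0.02531−0.08887) = (-8.402)×(-0.06355) = 0.5340 mol/L.
C_A = C_{A0}e^(−k₁τ) = 0.07265 mol/L, so C_C = C_{A0}−C_A−C_B = 2.263 mol/L; C_B/C_C = 0.236.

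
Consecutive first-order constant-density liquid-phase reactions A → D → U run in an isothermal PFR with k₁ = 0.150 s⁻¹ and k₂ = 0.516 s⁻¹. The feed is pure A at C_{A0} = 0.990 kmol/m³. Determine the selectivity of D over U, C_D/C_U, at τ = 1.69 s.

1.90

Solving the coupled first-order balances gives C_D(τ) = [k₁/(k₂−k₁)]·C_{A0}·(e^(−k₁τ) − e^(−k₂τ)).
e^(−k₁τ) = e^(−0.150×1.69) = e^(−0.2535) = 0.7761; e^(−k₂τ) = e^(−0.8720) = 0.4181.
C_D = 0.150×0.990/(0.516−0.150) × (0.7761−0.4181) = 0.4057×0.3580 = 0.1452 kmol/m³.
C_A = C_{A0}e^(−k₁τ) = 0.7683 kmol/m³, so C_U = C_{A0}−C_A−C_D = 0.07643 kmol/m³; C_D/C_U = 1.90.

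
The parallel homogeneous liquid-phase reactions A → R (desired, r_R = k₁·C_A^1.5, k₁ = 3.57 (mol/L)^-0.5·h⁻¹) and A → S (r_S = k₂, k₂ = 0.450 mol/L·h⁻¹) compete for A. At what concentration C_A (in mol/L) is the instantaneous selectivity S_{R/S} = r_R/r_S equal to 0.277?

S_{R/S} = (k₁/k₂)·C_A^1.5 ⇒ C_A = (S·k₂/k₁)^(1/1.5).
= (0.277×0.450/3.57)^(0.6667) = (0.03492)^(0.6667) = 0.107 mol/L.

0.107 mol/L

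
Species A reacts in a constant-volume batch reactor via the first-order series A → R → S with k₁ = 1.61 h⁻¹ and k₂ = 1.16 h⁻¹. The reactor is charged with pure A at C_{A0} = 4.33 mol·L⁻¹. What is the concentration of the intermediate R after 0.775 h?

1.86 mol·L⁻¹

Solving the coupled first-order balances gives C_R(t) = [k₁/(k₂−k₁)]·C_{A0}·(e^(−k₁t) − e^(−k₂t)).
e^(−k₁t) = e^(−1.61×0.775) = e^(−1.248) = 0.2872; e^(−k₂t) = e^(−0.8990) = 0.4070.
C_R = 1.61×4.33/(1.16−1.61) × (0.2872−0.4070) = (-15.49)×(-0.1198) = 1.856 mol·L⁻¹.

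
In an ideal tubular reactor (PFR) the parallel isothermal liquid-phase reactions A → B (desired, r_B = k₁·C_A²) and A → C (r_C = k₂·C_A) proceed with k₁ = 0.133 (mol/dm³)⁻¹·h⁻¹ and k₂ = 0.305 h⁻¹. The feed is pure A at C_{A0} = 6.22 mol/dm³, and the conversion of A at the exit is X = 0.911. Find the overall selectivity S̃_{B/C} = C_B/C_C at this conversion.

1.26

C_A = C_{A0}(1−X) = 0.5536 mol/dm³.
Along a PFR/batch, dC_C/dC_A = −r_C/(r_B+r_C) = −k₂/(k₂+k₁·C_A).
Integrating from C_{A0} to C_A: C_C = (0.305/0.133)·ln[(0.305+0.133·6.22)/(0.305+0.133·0.554)] = 2.293·ln(1.132/0.3786) = 2.512 mol/dm³.
Then C_B = (C_{A0}−C_A) − C_C = 5.666 − 2.512 = 3.154 mol/dm³.
S̃_{B/C} = C_B/C_C = 3.154/2.512 = 1.26.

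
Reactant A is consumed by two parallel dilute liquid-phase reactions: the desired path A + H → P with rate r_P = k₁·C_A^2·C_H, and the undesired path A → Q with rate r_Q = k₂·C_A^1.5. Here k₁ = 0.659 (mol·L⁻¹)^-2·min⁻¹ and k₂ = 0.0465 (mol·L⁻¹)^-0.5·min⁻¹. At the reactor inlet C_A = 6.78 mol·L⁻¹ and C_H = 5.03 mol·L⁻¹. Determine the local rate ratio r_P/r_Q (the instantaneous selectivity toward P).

186

S_{P/Q} = r_P/r_Q = (k₁·C_A^2·C_H)/(k₂·C_A^1.5) = (k₁/k₂)·C_A^0.5·C_H.
= (0.659×6.780^2×5.030) / (0.0465×6.780^1.5) = 152.4/0.8209 = 186.
Since the desired path is higher order in A, keeping C_A high (PFR or concentrated feed) favours P.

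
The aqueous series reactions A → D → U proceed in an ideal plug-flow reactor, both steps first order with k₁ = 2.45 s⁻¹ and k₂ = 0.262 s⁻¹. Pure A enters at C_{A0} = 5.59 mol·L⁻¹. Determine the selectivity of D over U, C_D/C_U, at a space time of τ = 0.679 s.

8.49

For first-order series with pure A initially, C_D(τ) = k₁C_{A0}/(k₂−k₁)·(e^(−k₁τ) − e^(−k₂τ)).
e^(−k₁τ) = e^(−2.45×0.679) = e^(−1.664) = 0.1895; e^(−k₂τ) = e^(−0.1779) = 0.8370.
C_D = 2.45×5.59/(0.262−2.45) × (0.1895−0.8370) = (-6.259)×(-0.6476) = 4.053 mol·L⁻¹.
C_A = C_{A0}e^(−k₁τ) = 1.059 mol·L⁻¹, so C_U = C_{A0}−C_A−C_D = 0.4776 mol·L⁻¹; C_D/C_U = 8.49.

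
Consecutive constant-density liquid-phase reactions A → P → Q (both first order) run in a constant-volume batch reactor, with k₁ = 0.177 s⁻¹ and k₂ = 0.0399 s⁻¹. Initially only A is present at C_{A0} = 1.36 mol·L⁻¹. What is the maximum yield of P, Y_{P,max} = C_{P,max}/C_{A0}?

Evaluating C_P at t_opt = ln(k₂/k₁)/(k₂−k₁) gives C_{P,max}/C_{A0} = (k₁/k₂)^[k₂/(k₂−k₁)].
= (0.177/0.0399)^(0.0399/(0.0399−0.177)) = (4.436)^(-0.2910) = 0.6482.

0.648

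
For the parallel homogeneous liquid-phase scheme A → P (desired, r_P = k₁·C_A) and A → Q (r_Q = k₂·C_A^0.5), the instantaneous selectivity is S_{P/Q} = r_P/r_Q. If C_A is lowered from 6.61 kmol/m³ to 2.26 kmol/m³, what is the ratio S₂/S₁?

0.585

S_{P/Q} = (k₁/k₂)·C_A^0.5, so S₂/S₁ = (C_{A,2}/C_{A,1})^0.5.
= (2.26/6.61)^0.5 = (0.3419)^0.5 = 0.585.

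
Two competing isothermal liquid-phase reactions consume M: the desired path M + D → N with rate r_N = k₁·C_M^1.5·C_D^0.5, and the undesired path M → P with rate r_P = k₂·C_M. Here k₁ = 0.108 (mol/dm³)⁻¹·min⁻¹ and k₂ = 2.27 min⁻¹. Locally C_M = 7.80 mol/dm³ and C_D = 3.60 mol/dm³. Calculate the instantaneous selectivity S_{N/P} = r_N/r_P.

0.252

S_{N/P} = r_N/r_P = (k₁·C_M^1.5·C_D^0.5)/(k₂·C_M) = (k₁/k₂)·C_M^0.5·C_D^0.5.
= (0.108×7.800^1.5×3.600^0.5) / (2.27×7.800) = 4.464/17.71 = 0.252.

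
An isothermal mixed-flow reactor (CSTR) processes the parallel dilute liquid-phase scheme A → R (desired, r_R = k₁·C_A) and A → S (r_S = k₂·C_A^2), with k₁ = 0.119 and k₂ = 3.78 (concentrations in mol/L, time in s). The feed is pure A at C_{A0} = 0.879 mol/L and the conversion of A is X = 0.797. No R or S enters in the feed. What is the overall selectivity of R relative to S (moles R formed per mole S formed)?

Exit C_A = C_{A0}(1−X) = 0.879×0.203 = 0.1784 mol/L.
Rates in a CSTR are evaluated at the outlet concentration: r_R = 0.119×0.1784 = 0.02123, r_S = 3.78×0.1784^2 = 0.1204.
Overall selectivity = C_R/C_S = r_Rτ/(r_Sτ) = r_R/r_S = 0.176.

0.176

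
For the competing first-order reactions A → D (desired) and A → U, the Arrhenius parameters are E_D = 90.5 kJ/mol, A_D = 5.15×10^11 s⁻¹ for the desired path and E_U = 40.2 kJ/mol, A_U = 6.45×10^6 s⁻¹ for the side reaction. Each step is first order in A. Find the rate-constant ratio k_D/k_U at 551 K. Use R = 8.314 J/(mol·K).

Since both paths have the same order in A, the concentration cancels and S_{D/U} = k_D/k_U = (A_D/A_U)·exp[(E_U−E_D)/(RT)].
(E_U−E_D)/(RT) = (40.2−90.5)×10³/(8.314×551) = -50300/4581 = -10.98.
k_D/k_U = (5.15×10^11/6.45×10^6)·exp(-10.98) = 79845 × 1.704×10^-5 = 1.36.
Since E_D > E_U, raising the temperature improves selectivity toward D.

1.36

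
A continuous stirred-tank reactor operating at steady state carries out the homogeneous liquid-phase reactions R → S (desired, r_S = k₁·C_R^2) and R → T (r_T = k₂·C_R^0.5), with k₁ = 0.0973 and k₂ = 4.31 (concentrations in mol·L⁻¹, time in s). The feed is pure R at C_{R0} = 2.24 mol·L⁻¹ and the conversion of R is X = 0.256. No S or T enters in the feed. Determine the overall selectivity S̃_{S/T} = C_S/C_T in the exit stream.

Exit C_R = C_{R0}(1−X) = 2.24×0.744 = 1.667 mol·L⁻¹.
Rates in a CSTR are evaluated at the outlet concentration: r_S = 0.0973×1.667^2 = 0.2702, r_T = 4.31×1.667^0.5 = 5.564.
Overall selectivity = C_S/C_T = r_Sτ/(r_Tτ) = r_S/r_T = 0.0486.

0.0486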